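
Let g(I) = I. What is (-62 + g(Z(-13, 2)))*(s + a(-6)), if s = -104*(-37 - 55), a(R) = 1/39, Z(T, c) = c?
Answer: -7463060/13 ≈ -5.7408e+5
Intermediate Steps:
a(R) = 1/39
s = 9568 (s = -104*(-92) = 9568)
(-62 + g(Z(-13, 2)))*(s + a(-6)) = (-62 + 2)*(9568 + 1/39) = -60*373153/39 = -7463060/13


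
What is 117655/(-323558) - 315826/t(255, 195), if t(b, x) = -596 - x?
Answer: 14584994829/36562054 ≈ 398.91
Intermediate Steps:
117655/(-323558) - 315826/t(255, 195) = 117655/(-323558) - 315826/(-596 - 1*195) = 117655*(-1/323558) - 315826/(-596 - 195) = -117655/323558 - 315826/(-791) = -117655/323558 - 315826*(-1/791) = -117655/323558 + 45118/113 = 14584994829/36562054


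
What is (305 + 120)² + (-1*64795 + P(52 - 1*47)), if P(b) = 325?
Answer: 116155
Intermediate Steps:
(305 + 120)² + (-1*64795 + P(52 - 1*47)) = (305 + 120)² + (-1*64795 + 325) = 425² + (-64795 + 325) = 180625 - 64470 = 116155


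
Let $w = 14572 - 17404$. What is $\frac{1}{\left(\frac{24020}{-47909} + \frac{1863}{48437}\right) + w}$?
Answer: $- \frac{2320568233}{6572923438129} \approx -0.00035305$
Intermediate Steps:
$w = -2832$
$\frac{1}{\left(\frac{24020}{-47909} + \frac{1863}{48437}\right) + w} = \frac{1}{\left(\frac{24020}{-47909} + \frac{1863}{48437}\right) - 2832} = \frac{1}{\left(24020 \left(- \frac{1}{47909}\right) + 1863 \cdot \frac{1}{48437}\right) - 2832} = \frac{1}{\left(- \frac{24020}{47909} + \frac{1863}{48437}\right) - 2832} = \frac{1}{- \frac{1074202273}{2320568233} - 2832} = \frac{1}{- \frac{6572923438129}{2320568233}} = - \frac{2320568233}{6572923438129}$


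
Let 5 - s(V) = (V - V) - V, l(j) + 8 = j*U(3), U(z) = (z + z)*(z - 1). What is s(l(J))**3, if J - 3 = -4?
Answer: -3375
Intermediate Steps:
J = -1 (J = 3 - 4 = -1)
U(z) = 2*z*(-1 + z) (U(z) = (2*z)*(-1 + z) = 2*z*(-1 + z))
l(j) = -8 + 12*j (l(j) = -8 + j*(2*3*(-1 + 3)) = -8 + j*(2*3*2) = -8 + j*12 = -8 + 12*j)
s(V) = 5 + V (s(V) = 5 - ((V - V) - V) = 5 - (0 - V) = 5 - (-1)*V = 5 + V)
s(l(J))**3 = (5 + (-8 + 12*(-1)))**3 = (5 + (-8 - 12))**3 = (5 - 20)**3 = (-15)**3 = -3375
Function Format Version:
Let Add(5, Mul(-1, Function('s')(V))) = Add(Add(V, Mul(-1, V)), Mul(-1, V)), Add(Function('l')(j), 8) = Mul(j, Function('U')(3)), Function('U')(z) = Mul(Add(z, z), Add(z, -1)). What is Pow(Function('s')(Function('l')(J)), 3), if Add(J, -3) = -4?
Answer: -3375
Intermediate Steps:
J = -1 (J = Add(3, -4) = -1)
Function('U')(z) = Mul(2, z, Add(-1, z)) (Function('U')(z) = Mul(Mul(2, z), Add(-1, z)) = Mul(2, z, Add(-1, z)))
Function('l')(j) = Add(-8, Mul(12, j)) (Function('l')(j) = Add(-8, Mul(j, Mul(2, 3, Add(-1, 3)))) = Add(-8, Mul(j, Mul(2, 3, 2))) = Add(-8, Mul(j, 12)) = Add(-8, Mul(12, j)))
Function('s')(V) = Add(5, V) (Function('s')(V) = Add(5, Mul(-1, Add(Add(V, Mul(-1, V)), Mul(-1, V)))) = Add(5, Mul(-1, Add(0, Mul(-1, V)))) = Add(5, Mul(-1, Mul(-1, V))) = Add(5, V))
Pow(Function('s')(Function('l')(J)), 3) = Pow(Add(5, Add(-8, Mul(12, -1))), 3) = Pow(Add(5, Add(-8, -12)), 3) = Pow(Add(5, -20), 3) = Pow(-15, 3) = -3375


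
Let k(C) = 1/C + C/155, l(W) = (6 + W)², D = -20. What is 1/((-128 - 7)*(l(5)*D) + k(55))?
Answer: 1705/557024136 ≈ 3.0609e-6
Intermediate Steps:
k(C) = 1/C + C/155 (k(C) = 1/C + C*(1/155) = 1/C + C/155)
1/((-128 - 7)*(l(5)*D) + k(55)) = 1/((-128 - 7)*((6 + 5)²*(-20)) + (1/55 + (1/155)*55)) = 1/(-135*11²*(-20) + (1/55 + 11/31)) = 1/(-16335*(-20) + 636/1705) = 1/(-135*(-2420) + 636/1705) = 1/(326700 + 636/1705) = 1/(557024136/1705) = 1705/557024136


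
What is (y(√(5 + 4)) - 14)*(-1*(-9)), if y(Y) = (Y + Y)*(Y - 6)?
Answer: -288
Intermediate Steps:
y(Y) = 2*Y*(-6 + Y) (y(Y) = (2*Y)*(-6 + Y) = 2*Y*(-6 + Y))
(y(√(5 + 4)) - 14)*(-1*(-9)) = (2*√(5 + 4)*(-6 + √(5 + 4)) - 14)*(-1*(-9)) = (2*√9*(-6 + √9) - 14)*9 = (2*3*(-6 + 3) - 14)*9 = (2*3*(-3) - 14)*9 = (-18 - 14)*9 = -32*9 = -288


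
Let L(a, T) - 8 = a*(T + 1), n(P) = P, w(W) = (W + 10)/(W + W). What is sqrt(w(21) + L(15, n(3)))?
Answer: sqrt(121254)/42 ≈ 8.2908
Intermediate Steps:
w(W) = (10 + W)/(2*W) (w(W) = (10 + W)/((2*W)) = (10 + W)*(1/(2*W)) = (10 + W)/(2*W))
L(a, T) = 8 + a*(1 + T) (L(a, T) = 8 + a*(T + 1) = 8 + a*(1 + T))
sqrt(w(21) + L(15, n(3))) = sqrt((1/2)*(10 + 21)/21 + (8 + 15 + 3*15)) = sqrt((1/2)*(1/21)*31 + (8 + 15 + 45)) = sqrt(31/42 + 68) = sqrt(2887/42) = sqrt(121254)/42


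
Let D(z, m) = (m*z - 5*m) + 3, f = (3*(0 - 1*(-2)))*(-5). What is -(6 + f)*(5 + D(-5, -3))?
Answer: 912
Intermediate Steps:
f = -30 (f = (3*(0 + 2))*(-5) = (3*2)*(-5) = 6*(-5) = -30)
D(z, m) = 3 - 5*m + m*z (D(z, m) = (-5*m + m*z) + 3 = 3 - 5*m + m*z)
-(6 + f)*(5 + D(-5, -3)) = -(6 - 30)*(5 + (3 - 5*(-3) - 3*(-5))) = -(-24)*(5 + (3 + 15 + 15)) = -(-24)*(5 + 33) = -(-24)*38 = -1*(-912) = 912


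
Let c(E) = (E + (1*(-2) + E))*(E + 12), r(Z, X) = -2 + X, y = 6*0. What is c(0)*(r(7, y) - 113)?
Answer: 2760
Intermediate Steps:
y = 0
c(E) = (-2 + 2*E)*(12 + E) (c(E) = (E + (-2 + E))*(12 + E) = (-2 + 2*E)*(12 + E))
c(0)*(r(7, y) - 113) = (-24 + 2*0**2 + 22*0)*((-2 + 0) - 113) = (-24 + 2*0 + 0)*(-2 - 113) = (-24 + 0 + 0)*(-115) = -24*(-115) = 2760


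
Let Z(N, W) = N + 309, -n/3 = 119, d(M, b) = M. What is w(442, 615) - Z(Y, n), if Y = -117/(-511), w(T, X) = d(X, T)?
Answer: 156249/511 ≈ 305.77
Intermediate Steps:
w(T, X) = X
Y = 117/511 (Y = -117*(-1/511) = 117/511 ≈ 0.22896)
n = -357 (n = -3*119 = -357)
Z(N, W) = 309 + N
w(442, 615) - Z(Y, n) = 615 - (309 + 117/511) = 615 - 1*158016/511 = 615 - 158016/511 = 156249/511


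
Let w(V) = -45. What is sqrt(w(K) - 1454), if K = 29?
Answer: I*sqrt(1499) ≈ 38.717*I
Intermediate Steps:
sqrt(w(K) - 1454) = sqrt(-45 - 1454) = sqrt(-1499) = I*sqrt(1499)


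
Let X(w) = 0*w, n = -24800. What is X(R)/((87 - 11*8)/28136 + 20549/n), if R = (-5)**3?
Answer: 0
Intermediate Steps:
R = -125
X(w) = 0
X(R)/((87 - 11*8)/28136 + 20549/n) = 0/((87 - 11*8)/28136 + 20549/(-24800)) = 0/((87 - 88)*(1/28136) + 20549*(-1/24800)) = 0/(-1*1/28136 - 20549/24800) = 0/(-1/28136 - 20549/24800) = 0/(-72273933/87221600) = 0*(-87221600/72273933) = 0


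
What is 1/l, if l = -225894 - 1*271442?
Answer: -1/497336 ≈ -2.0107e-6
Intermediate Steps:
l = -497336 (l = -225894 - 271442 = -497336)
1/l = 1/(-497336) = -1/497336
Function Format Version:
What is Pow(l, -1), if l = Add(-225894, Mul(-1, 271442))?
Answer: Rational(-1, 497336) ≈ -2.0107e-6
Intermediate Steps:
l = -497336 (l = Add(-225894, -271442) = -497336)
Pow(l, -1) = Pow(-497336, -1) = Rational(-1, 497336)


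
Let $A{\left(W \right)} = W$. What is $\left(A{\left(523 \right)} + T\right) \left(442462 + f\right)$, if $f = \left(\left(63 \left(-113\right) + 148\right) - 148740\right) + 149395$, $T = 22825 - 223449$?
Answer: $-87273250746$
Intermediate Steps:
$T = -200624$
$f = -6316$ ($f = \left(\left(-7119 + 148\right) - 148740\right) + 149395 = \left(-6971 - 148740\right) + 149395 = -155711 + 149395 = -6316$)
$\left(A{\left(523 \right)} + T\right) \left(442462 + f\right) = \left(523 - 200624\right) \left(442462 - 6316\right) = \left(-200101\right) 436146 = -87273250746$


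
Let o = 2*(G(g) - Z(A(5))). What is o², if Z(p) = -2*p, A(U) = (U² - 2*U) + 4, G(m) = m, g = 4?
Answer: 7056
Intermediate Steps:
A(U) = 4 + U² - 2*U
o = 84 (o = 2*(4 - (-2)*(4 + 5² - 2*5)) = 2*(4 - (-2)*(4 + 25 - 10)) = 2*(4 - (-2)*19) = 2*(4 - 1*(-38)) = 2*(4 + 38) = 2*42 = 84)
o² = 84² = 7056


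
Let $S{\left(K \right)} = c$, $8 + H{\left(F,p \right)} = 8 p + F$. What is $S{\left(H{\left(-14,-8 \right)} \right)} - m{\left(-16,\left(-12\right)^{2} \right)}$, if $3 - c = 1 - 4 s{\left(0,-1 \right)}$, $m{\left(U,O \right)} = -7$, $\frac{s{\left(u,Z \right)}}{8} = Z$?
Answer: $-23$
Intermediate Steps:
$s{\left(u,Z \right)} = 8 Z$
$H{\left(F,p \right)} = -8 + F + 8 p$ ($H{\left(F,p \right)} = -8 + \left(8 p + F\right) = -8 + \left(F + 8 p\right) = -8 + F + 8 p$)
$c = -30$ ($c = 3 - \left(1 - 4 \cdot 8 \left(-1\right)\right) = 3 - \left(1 - -32\right) = 3 - \left(1 + 32\right) = 3 - 33 = -30$)
$S{\left(K \right)} = -30$
$S{\left(H{\left(-14,-8 \right)} \right)} - m{\left(-16,\left(-12\right)^{2} \right)} = -30 - -7 = -30 + 7 = -23$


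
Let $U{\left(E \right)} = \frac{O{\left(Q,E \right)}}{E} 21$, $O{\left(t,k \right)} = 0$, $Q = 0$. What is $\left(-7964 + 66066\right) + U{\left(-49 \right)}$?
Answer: $58102$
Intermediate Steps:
$U{\left(E \right)} = 0$ ($U{\left(E \right)} = \frac{0}{E} 21 = 0 \cdot 21 = 0$)
$\left(-7964 + 66066\right) + U{\left(-49 \right)} = \left(-7964 + 66066\right) + 0 = 58102 + 0 = 58102$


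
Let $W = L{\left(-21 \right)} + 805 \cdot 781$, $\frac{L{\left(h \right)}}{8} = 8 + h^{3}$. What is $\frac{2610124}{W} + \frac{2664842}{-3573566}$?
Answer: $\frac{3924656578391}{991094581223} \approx 3.9599$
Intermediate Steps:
$L{\left(h \right)} = 64 + 8 h^{3}$ ($L{\left(h \right)} = 8 \left(8 + h^{3}\right) = 64 + 8 h^{3}$)
$W = 554681$ ($W = \left(64 + 8 \left(-21\right)^{3}\right) + 805 \cdot 781 = \left(64 + 8 \left(-9261\right)\right) + 628705 = \left(64 - 74088\right) + 628705 = -74024 + 628705 = 554681$)
$\frac{2610124}{W} + \frac{2664842}{-3573566} = \frac{2610124}{554681} + \frac{2664842}{-3573566} = 2610124 \cdot \frac{1}{554681} + 2664842 \left(- \frac{1}{3573566}\right) = \frac{2610124}{554681} - \frac{1332421}{1786783} = \frac{3924656578391}{991094581223}$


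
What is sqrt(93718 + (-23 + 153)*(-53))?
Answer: 14*sqrt(443) ≈ 294.67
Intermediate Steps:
sqrt(93718 + (-23 + 153)*(-53)) = sqrt(93718 + 130*(-53)) = sqrt(93718 - 6890) = sqrt(86828) = 14*sqrt(443)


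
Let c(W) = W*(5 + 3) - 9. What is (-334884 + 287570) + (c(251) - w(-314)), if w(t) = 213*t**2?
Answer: -21046263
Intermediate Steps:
c(W) = -9 + 8*W (c(W) = W*8 - 9 = 8*W - 9 = -9 + 8*W)
(-334884 + 287570) + (c(251) - w(-314)) = (-334884 + 287570) + ((-9 + 8*251) - 213*(-314)**2) = -47314 + ((-9 + 2008) - 213*98596) = -47314 + (1999 - 1*21000948) = -47314 + (1999 - 21000948) = -47314 - 20998949 = -21046263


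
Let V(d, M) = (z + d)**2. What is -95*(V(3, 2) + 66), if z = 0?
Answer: -7125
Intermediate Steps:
V(d, M) = d**2 (V(d, M) = (0 + d)**2 = d**2)
-95*(V(3, 2) + 66) = -95*(3**2 + 66) = -95*(9 + 66) = -95*75 = -7125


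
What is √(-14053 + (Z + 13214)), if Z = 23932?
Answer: √23093 ≈ 151.96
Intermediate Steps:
√(-14053 + (Z + 13214)) = √(-14053 + (23932 + 13214)) = √(-14053 + 37146) = √23093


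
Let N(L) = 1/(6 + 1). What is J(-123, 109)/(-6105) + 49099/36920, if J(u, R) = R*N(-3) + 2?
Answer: 139580307/105185080 ≈ 1.3270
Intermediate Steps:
N(L) = 1/7
J(u, R) = 2 + R/7 (J(u, R) = R*(1/7) + 2 = R/7 + 2 = 2 + R/7)
J(-123, 109)/(-6105) + 49099/36920 = (2 + (1/7)*109)/(-6105) + 49099/36920 = (2 + 109/7)*(-1/6105) + 49099*(1/36920) = (123/7)*(-1/6105) + 49099/36920 = -41/14245 + 49099/36920 = 139580307/105185080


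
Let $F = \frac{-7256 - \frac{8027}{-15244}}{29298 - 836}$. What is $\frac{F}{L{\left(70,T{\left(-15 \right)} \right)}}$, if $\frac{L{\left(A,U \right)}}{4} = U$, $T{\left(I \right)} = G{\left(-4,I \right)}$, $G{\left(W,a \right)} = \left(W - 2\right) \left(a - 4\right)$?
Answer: $- \frac{36867479}{65948958656} \approx -0.00055903$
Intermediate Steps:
$G{\left(W,a \right)} = \left(-4 + a\right) \left(-2 + W\right)$ ($G{\left(W,a \right)} = \left(-2 + W\right) \left(-4 + a\right) = \left(-4 + a\right) \left(-2 + W\right)$)
$T{\left(I \right)} = 24 - 6 I$ ($T{\left(I \right)} = 8 - -16 - 2 I - 4 I = 8 + 16 - 2 I - 4 I = 24 - 6 I$)
$L{\left(A,U \right)} = 4 U$
$F = - \frac{110602437}{433874728}$ ($F = \frac{-7256 - - \frac{8027}{15244}}{28462} = \left(-7256 + \frac{8027}{15244}\right) \frac{1}{28462} = \left(- \frac{110602437}{15244}\right) \frac{1}{28462} = - \frac{110602437}{433874728} \approx -0.25492$)
$\frac{F}{L{\left(70,T{\left(-15 \right)} \right)}} = - \frac{110602437}{433874728 \cdot 4 \left(24 - -90\right)} = - \frac{110602437}{433874728 \cdot 4 \left(24 + 90\right)} = - \frac{110602437}{433874728 \cdot 4 \cdot 114} = - \frac{110602437}{433874728 \cdot 456} = \left(- \frac{110602437}{433874728}\right) \frac{1}{456} = - \frac{36867479}{65948958656}$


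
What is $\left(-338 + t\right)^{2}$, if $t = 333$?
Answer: $25$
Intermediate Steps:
$\left(-338 + t\right)^{2} = \left(-338 + 333\right)^{2} = \left(-5\right)^{2} = 25$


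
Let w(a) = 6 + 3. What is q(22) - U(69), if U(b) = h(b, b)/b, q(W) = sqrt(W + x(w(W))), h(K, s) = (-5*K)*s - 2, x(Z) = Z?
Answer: 23807/69 + sqrt(31) ≈ 350.60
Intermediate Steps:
w(a) = 9
h(K, s) = -2 - 5*K*s (h(K, s) = -5*K*s - 2 = -2 - 5*K*s)
q(W) = sqrt(9 + W) (q(W) = sqrt(W + 9) = sqrt(9 + W))
U(b) = (-2 - 5*b**2)/b (U(b) = (-2 - 5*b*b)/b = (-2 - 5*b**2)/b)
q(22) - U(69) = sqrt(9 + 22) - (-5*69 - 2/69) = sqrt(31) - (-345 - 2*1/69) = sqrt(31) - (-345 - 2/69) = sqrt(31) - 1*(-23807/69) = sqrt(31) + 23807/69 = 23807/69 + sqrt(31)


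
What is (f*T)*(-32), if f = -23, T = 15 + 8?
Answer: 16928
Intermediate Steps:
T = 23
(f*T)*(-32) = -23*23*(-32) = -529*(-32) = 16928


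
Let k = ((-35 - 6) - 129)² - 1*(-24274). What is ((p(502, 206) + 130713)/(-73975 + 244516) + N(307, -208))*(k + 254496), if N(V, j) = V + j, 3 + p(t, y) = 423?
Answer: 1744970095880/56847 ≈ 3.0696e+7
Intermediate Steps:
p(t, y) = 420 (p(t, y) = -3 + 423 = 420)
k = 53174 (k = (-41 - 129)² + 24274 = (-170)² + 24274 = 28900 + 24274 = 53174)
((p(502, 206) + 130713)/(-73975 + 244516) + N(307, -208))*(k + 254496) = ((420 + 130713)/(-73975 + 244516) + (307 - 208))*(53174 + 254496) = (131133/170541 + 99)*307670 = (131133*(1/170541) + 99)*307670 = (43711/56847 + 99)*307670 = (5671564/56847)*307670 = 1744970095880/56847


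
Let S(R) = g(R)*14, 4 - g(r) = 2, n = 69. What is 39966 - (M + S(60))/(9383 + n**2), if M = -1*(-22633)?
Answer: 33250379/832 ≈ 39964.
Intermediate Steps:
g(r) = 2 (g(r) = 4 - 1*2 = 4 - 2 = 2)
M = 22633
S(R) = 28 (S(R) = 2*14 = 28)
39966 - (M + S(60))/(9383 + n**2) = 39966 - (22633 + 28)/(9383 + 69**2) = 39966 - 22661/(9383 + 4761) = 39966 - 22661/14144 = 39966 - 1*1333/832 = 39966 - 1333/832 = 33250379/832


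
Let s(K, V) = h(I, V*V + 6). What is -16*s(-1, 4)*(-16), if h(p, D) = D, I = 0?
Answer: 5632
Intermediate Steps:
s(K, V) = 6 + V² (s(K, V) = V*V + 6 = V² + 6 = 6 + V²)
-16*s(-1, 4)*(-16) = -16*(6 + 4²)*(-16) = -16*(6 + 16)*(-16) = -16*22*(-16) = -352*(-16) = 5632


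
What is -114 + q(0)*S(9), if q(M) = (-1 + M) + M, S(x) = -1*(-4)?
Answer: -118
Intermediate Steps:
S(x) = 4
q(M) = -1 + 2*M
-114 + q(0)*S(9) = -114 + (-1 + 2*0)*4 = -114 + (-1 + 0)*4 = -114 - 1*4 = -114 - 4 = -118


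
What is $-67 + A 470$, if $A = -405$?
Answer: $-190417$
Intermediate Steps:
$-67 + A 470 = -67 - 190350 = -190417$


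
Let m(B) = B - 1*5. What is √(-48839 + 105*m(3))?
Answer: 7*I*√1001 ≈ 221.47*I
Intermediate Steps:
m(B) = -5 + B (m(B) = B - 5 = -5 + B)
√(-48839 + 105*m(3)) = √(-48839 + 105*(-5 + 3)) = √(-48839 + 105*(-2)) = √(-48839 - 210) = √(-49049) = 7*I*√1001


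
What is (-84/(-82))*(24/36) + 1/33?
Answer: 965/1353 ≈ 0.71323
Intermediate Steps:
(-84/(-82))*(24/36) + 1/33 = (-84*(-1/82))*(24*(1/36)) + 1/33 = (42/41)*(⅔) + 1/33 = 28/41 + 1/33 = 965/1353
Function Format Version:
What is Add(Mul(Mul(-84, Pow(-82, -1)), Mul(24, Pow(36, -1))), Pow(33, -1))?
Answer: Rational(965, 1353) ≈ 0.71323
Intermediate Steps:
Add(Mul(Mul(-84, Pow(-82, -1)), Mul(24, Pow(36, -1))), Pow(33, -1)) = Add(Mul(Mul(-84, Rational(-1, 82)), Mul(24, Rational(1, 36))), Rational(1, 33)) = Add(Mul(Rational(42, 41), Rational(2, 3)), Rational(1, 33)) = Add(Rational(28, 41), Rational(1, 33)) = Rational(965, 1353)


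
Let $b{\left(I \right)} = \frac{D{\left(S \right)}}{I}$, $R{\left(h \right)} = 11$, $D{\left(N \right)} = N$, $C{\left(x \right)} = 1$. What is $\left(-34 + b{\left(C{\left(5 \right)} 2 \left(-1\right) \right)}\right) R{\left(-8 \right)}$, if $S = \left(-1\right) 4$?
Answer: $-352$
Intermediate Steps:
$S = -4$
$b{\left(I \right)} = - \frac{4}{I}$
$\left(-34 + b{\left(C{\left(5 \right)} 2 \left(-1\right) \right)}\right) R{\left(-8 \right)} = \left(-34 - \frac{4}{1 \cdot 2 \left(-1\right)}\right) 11 = \left(-34 - \frac{4}{2 \left(-1\right)}\right) 11 = \left(-34 - \frac{4}{-2}\right) 11 = \left(-34 - -2\right) 11 = \left(-34 + 2\right) 11 = \left(-32\right) 11 = -352$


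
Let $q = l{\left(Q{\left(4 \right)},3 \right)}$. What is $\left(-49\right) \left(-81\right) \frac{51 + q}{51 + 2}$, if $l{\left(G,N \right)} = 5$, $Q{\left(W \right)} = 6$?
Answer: $\frac{222264}{53} \approx 4193.7$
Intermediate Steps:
$q = 5$
$\left(-49\right) \left(-81\right) \frac{51 + q}{51 + 2} = \left(-49\right) \left(-81\right) \frac{51 + 5}{51 + 2} = 3969 \cdot \frac{56}{53} = \frac{222264}{53}$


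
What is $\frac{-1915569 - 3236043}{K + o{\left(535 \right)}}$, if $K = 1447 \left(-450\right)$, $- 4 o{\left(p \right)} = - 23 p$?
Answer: $\frac{20606448}{2592295} \approx 7.9491$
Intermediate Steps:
$o{\left(p \right)} = \frac{23 p}{4}$ ($o{\left(p \right)} = - \frac{\left(-23\right) p}{4} = \frac{23 p}{4}$)
$K = -651150$
$\frac{-1915569 - 3236043}{K + o{\left(535 \right)}} = \frac{-1915569 - 3236043}{-651150 + \frac{23}{4} \cdot 535} = - \frac{5151612}{-651150 + \frac{12305}{4}} = - \frac{5151612}{- \frac{2592295}{4}} = \left(-5151612\right) \left(- \frac{4}{2592295}\right) = \frac{20606448}{2592295}$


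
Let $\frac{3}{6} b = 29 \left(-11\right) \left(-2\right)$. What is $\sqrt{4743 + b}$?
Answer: $\sqrt{6019} \approx 77.582$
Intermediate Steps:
$b = 1276$ ($b = 2 \cdot 29 \left(-11\right) \left(-2\right) = 2 \left(\left(-319\right) \left(-2\right)\right) = 2 \cdot 638 = 1276$)
$\sqrt{4743 + b} = \sqrt{4743 + 1276} = \sqrt{6019}$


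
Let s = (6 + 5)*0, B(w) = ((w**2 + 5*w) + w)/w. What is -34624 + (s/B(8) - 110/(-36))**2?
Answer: -11215151/324 ≈ -34615.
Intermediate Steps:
B(w) = (w**2 + 6*w)/w
s = 0 (s = 11*0 = 0)
-34624 + (s/B(8) - 110/(-36))**2 = -34624 + (0/(6 + 8) - 110/(-36))**2 = -34624 + (0/14 - 110*(-1/36))**2 = -34624 + (0*(1/14) + 55/18)**2 = -34624 + (0 + 55/18)**2 = -34624 + (55/18)**2 = -34624 + 3025/324 = -11215151/324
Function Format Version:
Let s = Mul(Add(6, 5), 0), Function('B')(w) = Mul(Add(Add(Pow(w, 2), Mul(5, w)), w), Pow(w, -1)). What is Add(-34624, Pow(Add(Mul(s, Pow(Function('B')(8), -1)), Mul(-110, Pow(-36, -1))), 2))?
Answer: Rational(-11215151, 324) ≈ -34615.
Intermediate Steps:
Function('B')(w) = Mul(Pow(w, -1), Add(Pow(w, 2), Mul(6, w))) (Function('B')(w) = Mul(Add(Pow(w, 2), Mul(6, w)), Pow(w, -1)) = Mul(Pow(w, -1), Add(Pow(w, 2), Mul(6, w))))
s = 0 (s = Mul(11, 0) = 0)
Add(-34624, Pow(Add(Mul(s, Pow(Function('B')(8), -1)), Mul(-110, Pow(-36, -1))), 2)) = Add(-34624, Pow(Add(Mul(0, Pow(Add(6, 8), -1)), Mul(-110, Pow(-36, -1))), 2)) = Add(-34624, Pow(Add(Mul(0, Pow(14, -1)), Mul(-110, Rational(-1, 36))), 2)) = Add(-34624, Pow(Add(Mul(0, Rational(1, 14)), Rational(55, 18)), 2)) = Add(-34624, Pow(Add(0, Rational(55, 18)), 2)) = Add(-34624, Pow(Rational(55, 18), 2)) = Add(-34624, Rational(3025, 324)) = Rational(-11215151, 324)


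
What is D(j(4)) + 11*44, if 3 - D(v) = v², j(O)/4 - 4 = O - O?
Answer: 231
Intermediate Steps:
j(O) = 16 (j(O) = 16 + 4*(O - O) = 16 + 4*0 = 16 + 0 = 16)
D(v) = 3 - v²
D(j(4)) + 11*44 = (3 - 1*16²) + 11*44 = (3 - 1*256) + 484 = (3 - 256) + 484 = -253 + 484 = 231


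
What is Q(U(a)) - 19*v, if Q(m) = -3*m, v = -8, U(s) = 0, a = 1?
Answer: 152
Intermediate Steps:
Q(U(a)) - 19*v = -3*0 - 19*(-8) = 0 + 152 = 152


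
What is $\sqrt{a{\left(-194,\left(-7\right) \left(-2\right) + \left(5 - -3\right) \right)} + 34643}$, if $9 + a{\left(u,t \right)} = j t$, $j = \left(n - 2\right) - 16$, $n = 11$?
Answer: $4 \sqrt{2155} \approx 185.69$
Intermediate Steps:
$j = -7$ ($j = \left(11 - 2\right) - 16 = 9 - 16 = -7$)
$a{\left(u,t \right)} = -9 - 7 t$
$\sqrt{a{\left(-194,\left(-7\right) \left(-2\right) + \left(5 - -3\right) \right)} + 34643} = \sqrt{\left(-9 - 7 \left(\left(-7\right) \left(-2\right) + \left(5 - -3\right)\right)\right) + 34643} = \sqrt{\left(-9 - 7 \left(14 + \left(5 + 3\right)\right)\right) + 34643} = \sqrt{\left(-9 - 7 \left(14 + 8\right)\right) + 34643} = \sqrt{\left(-9 - 154\right) + 34643} = \sqrt{-163 + 34643} = \sqrt{34480} = 4 \sqrt{2155}$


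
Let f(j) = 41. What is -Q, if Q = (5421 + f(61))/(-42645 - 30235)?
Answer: 2731/36440 ≈ 0.074945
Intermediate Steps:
Q = -2731/36440 (Q = (5421 + 41)/(-42645 - 30235) = 5462/(-72880) = 5462*(-1/72880) = -2731/36440 ≈ -0.074945)
-Q = -1*(-2731/36440) = 2731/36440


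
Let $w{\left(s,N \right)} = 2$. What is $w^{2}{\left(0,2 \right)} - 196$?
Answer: $-192$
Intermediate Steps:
$w^{2}{\left(0,2 \right)} - 196 = 2^{2} - 196 = 4 - 196 = -192$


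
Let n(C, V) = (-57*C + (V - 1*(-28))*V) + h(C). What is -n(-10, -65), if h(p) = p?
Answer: -2965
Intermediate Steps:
n(C, V) = -56*C + V*(28 + V) (n(C, V) = (-57*C + (V - 1*(-28))*V) + C = (-57*C + (V + 28)*V) + C = (-57*C + (28 + V)*V) + C = (-57*C + V*(28 + V)) + C = -56*C + V*(28 + V))
-n(-10, -65) = -((-65)² - 56*(-10) + 28*(-65)) = -(4225 + 560 - 1820) = -1*2965 = -2965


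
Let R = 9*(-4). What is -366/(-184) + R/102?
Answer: 2559/1564 ≈ 1.6362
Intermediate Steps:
R = -36
-366/(-184) + R/102 = -366/(-184) - 36/102 = -366*(-1/184) - 36*1/102 = 183/92 - 6/17 = 2559/1564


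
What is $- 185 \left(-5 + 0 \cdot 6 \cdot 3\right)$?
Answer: $925$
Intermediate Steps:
$- 185 \left(-5 + 0 \cdot 6 \cdot 3\right) = - 185 \left(-5 + 0 \cdot 3\right) = - 185 \left(-5 + 0\right) = \left(-185\right) \left(-5\right) = 925$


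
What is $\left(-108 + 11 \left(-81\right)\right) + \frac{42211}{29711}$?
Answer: $- \frac{29639078}{29711} \approx -997.58$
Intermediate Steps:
$\left(-108 + 11 \left(-81\right)\right) + \frac{42211}{29711} = \left(-108 - 891\right) + 42211 \cdot \frac{1}{29711} = -999 + \frac{42211}{29711} = - \frac{29639078}{29711}$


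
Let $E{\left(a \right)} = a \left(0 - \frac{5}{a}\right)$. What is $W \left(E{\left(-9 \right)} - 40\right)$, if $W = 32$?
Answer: $-1440$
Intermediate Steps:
$E{\left(a \right)} = -5$ ($E{\left(a \right)} = a \left(- \frac{5}{a}\right) = -5$)
$W \left(E{\left(-9 \right)} - 40\right) = 32 \left(-5 - 40\right) = 32 \left(-45\right) = -1440$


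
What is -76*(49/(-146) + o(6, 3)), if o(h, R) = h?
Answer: -31426/73 ≈ -430.49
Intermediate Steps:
-76*(49/(-146) + o(6, 3)) = -76*(49/(-146) + 6) = -76*(49*(-1/146) + 6) = -76*(-49/146 + 6) = -76*827/146 = -31426/73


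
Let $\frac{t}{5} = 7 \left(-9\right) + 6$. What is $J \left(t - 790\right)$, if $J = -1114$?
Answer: $1197550$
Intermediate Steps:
$t = -285$ ($t = 5 \left(7 \left(-9\right) + 6\right) = 5 \left(-63 + 6\right) = 5 \left(-57\right) = -285$)
$J \left(t - 790\right) = - 1114 \left(-285 - 790\right) = \left(-1114\right) \left(-1075\right) = 1197550$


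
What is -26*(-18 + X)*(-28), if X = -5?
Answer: -16744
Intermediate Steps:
-26*(-18 + X)*(-28) = -26*(-18 - 5)*(-28) = -26*(-23)*(-28) = 598*(-28) = -16744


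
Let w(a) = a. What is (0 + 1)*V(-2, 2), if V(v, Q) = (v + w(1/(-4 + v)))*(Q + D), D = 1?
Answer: -13/2 ≈ -6.5000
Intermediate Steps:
V(v, Q) = (1 + Q)*(v + 1/(-4 + v)) (V(v, Q) = (v + 1/(-4 + v))*(Q + 1) = (v + 1/(-4 + v))*(1 + Q) = (1 + Q)*(v + 1/(-4 + v)))
(0 + 1)*V(-2, 2) = (0 + 1)*((1 + 2 - 2*(1 + 2)*(-4 - 2))/(-4 - 2)) = 1*((1 + 2 - 2*3*(-6))/(-6)) = 1*(-(1 + 2 + 36)/6) = 1*(-⅙*39) = 1*(-13/2) = -13/2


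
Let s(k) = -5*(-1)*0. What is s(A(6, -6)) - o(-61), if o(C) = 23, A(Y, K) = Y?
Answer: -23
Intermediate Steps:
s(k) = 0 (s(k) = 5*0 = 0)
s(A(6, -6)) - o(-61) = 0 - 1*23 = 0 - 23 = -23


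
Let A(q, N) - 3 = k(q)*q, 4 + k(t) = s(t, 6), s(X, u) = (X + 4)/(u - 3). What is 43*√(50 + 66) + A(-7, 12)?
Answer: 38 + 86*√29 ≈ 501.12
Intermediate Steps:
s(X, u) = (4 + X)/(-3 + u)
k(t) = -8/3 + t/3 (k(t) = -4 + (4 + t)/(-3 + 6) = -4 + (4 + t)/3 = -4 + (4/3 + t/3) = -8/3 + t/3)
A(q, N) = 3 + q*(-8/3 + q/3) (A(q, N) = 3 + (-8/3 + q/3)*q = 3 + q*(-8/3 + q/3))
43*√(50 + 66) + A(-7, 12) = 43*√(50 + 66) + (3 + (⅓)*(-7)*(-8 - 7)) = 43*√116 + (3 + (⅓)*(-7)*(-15)) = 43*(2*√29) + (3 + 35) = 86*√29 + 38 = 38 + 86*√29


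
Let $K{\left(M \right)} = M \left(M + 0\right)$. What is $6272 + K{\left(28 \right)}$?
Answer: $7056$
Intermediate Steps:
$K{\left(M \right)} = M^{2}$ ($K{\left(M \right)} = M M = M^{2}$)
$6272 + K{\left(28 \right)} = 6272 + 28^{2} = 6272 + 784 = 7056$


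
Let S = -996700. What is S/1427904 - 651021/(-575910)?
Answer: 1646231449/3807149040 ≈ 0.43241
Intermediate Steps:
S/1427904 - 651021/(-575910) = -996700/1427904 - 651021/(-575910) = -996700*1/1427904 - 651021*(-1/575910) = -249175/356976 + 217007/191970 = 1646231449/3807149040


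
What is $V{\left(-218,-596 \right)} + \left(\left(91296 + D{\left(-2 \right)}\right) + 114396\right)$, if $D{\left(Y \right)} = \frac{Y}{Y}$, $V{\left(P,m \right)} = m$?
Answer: $205097$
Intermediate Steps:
$D{\left(Y \right)} = 1$
$V{\left(-218,-596 \right)} + \left(\left(91296 + D{\left(-2 \right)}\right) + 114396\right) = -596 + \left(\left(91296 + 1\right) + 114396\right) = -596 + \left(91297 + 114396\right) = -596 + 205693 = 205097$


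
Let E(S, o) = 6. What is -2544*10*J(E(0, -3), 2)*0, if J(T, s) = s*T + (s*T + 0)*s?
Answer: 0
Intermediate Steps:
J(T, s) = T*s + T*s² (J(T, s) = T*s + (T*s + 0)*s = T*s + (T*s)*s = T*s + T*s²)
-2544*10*J(E(0, -3), 2)*0 = -2544*10*(6*2*(1 + 2))*0 = -2544*10*(6*2*3)*0 = -2544*10*36*0 = -915840*0 = -2544*0 = 0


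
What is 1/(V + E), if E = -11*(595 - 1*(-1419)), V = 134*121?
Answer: -1/5940 ≈ -0.00016835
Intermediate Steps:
V = 16214
E = -22154 (E = -11*(595 + 1419) = -11*2014 = -22154)
1/(V + E) = 1/(16214 - 22154) = 1/(-5940) = -1/5940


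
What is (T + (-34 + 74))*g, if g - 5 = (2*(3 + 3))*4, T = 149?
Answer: 10017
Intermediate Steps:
g = 53 (g = 5 + (2*(3 + 3))*4 = 5 + (2*6)*4 = 5 + 12*4 = 5 + 48 = 53)
(T + (-34 + 74))*g = (149 + (-34 + 74))*53 = (149 + 40)*53 = 189*53 = 10017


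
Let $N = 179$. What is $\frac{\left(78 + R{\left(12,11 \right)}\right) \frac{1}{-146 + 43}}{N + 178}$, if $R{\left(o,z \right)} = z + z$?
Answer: $- \frac{100}{36771} \approx -0.0027195$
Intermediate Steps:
$R{\left(o,z \right)} = 2 z$
$\frac{\left(78 + R{\left(12,11 \right)}\right) \frac{1}{-146 + 43}}{N + 178} = \frac{\left(78 + 2 \cdot 11\right) \frac{1}{-146 + 43}}{179 + 178} = \frac{\left(78 + 22\right) \frac{1}{-103}}{357} = 100 \left(- \frac{1}{103}\right) \frac{1}{357} = \left(- \frac{100}{103}\right) \frac{1}{357} = - \frac{100}{36771}$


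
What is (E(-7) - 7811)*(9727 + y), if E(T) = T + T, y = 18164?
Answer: -218247075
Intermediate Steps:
E(T) = 2*T
(E(-7) - 7811)*(9727 + y) = (2*(-7) - 7811)*(9727 + 18164) = (-14 - 7811)*27891 = -7825*27891 = -218247075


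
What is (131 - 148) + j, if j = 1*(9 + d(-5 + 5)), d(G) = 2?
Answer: -6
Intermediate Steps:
j = 11 (j = 1*(9 + 2) = 1*11 = 11)
(131 - 148) + j = (131 - 148) + 11 = -17 + 11 = -6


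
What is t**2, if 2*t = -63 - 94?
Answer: 24649/4 ≈ 6162.3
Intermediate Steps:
t = -157/2 (t = (-63 - 94)/2 = (1/2)*(-157) = -157/2 ≈ -78.500)
t**2 = (-157/2)**2 = 24649/4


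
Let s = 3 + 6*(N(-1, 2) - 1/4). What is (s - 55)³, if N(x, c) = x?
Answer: -1685159/8 ≈ -2.1065e+5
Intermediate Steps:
s = -9/2 (s = 3 + 6*(-1 - 1/4) = 3 + 6*(-1 - 1*¼) = 3 + 6*(-1 - ¼) = 3 + 6*(-5/4) = 3 - 15/2 = -9/2 ≈ -4.5000)
(s - 55)³ = (-9/2 - 55)³ = (-119/2)³ = -1685159/8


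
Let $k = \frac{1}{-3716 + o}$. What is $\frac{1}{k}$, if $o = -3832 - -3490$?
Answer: $-4058$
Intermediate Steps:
$o = -342$ ($o = -3832 + 3490 = -342$)
$k = - \frac{1}{4058}$ ($k = \frac{1}{-3716 - 342} = \frac{1}{-4058} = - \frac{1}{4058} \approx -0.00024643$)
$\frac{1}{k} = \frac{1}{- \frac{1}{4058}} = -4058$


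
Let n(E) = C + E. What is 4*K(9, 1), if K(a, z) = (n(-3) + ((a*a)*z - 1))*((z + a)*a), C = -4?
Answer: 26280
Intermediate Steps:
n(E) = -4 + E
K(a, z) = a*(-8 + z*a**2)*(a + z) (K(a, z) = ((-4 - 3) + ((a*a)*z - 1))*((z + a)*a) = (-7 + (a**2*z - 1))*((a + z)*a) = (-7 + (z*a**2 - 1))*(a*(a + z)) = (-7 + (-1 + z*a**2))*(a*(a + z)) = (-8 + z*a**2)*(a*(a + z)) = a*(-8 + z*a**2)*(a + z))
4*K(9, 1) = 4*(9*(-8*9 - 8*1 + 1*9**3 + 9**2*1**2)) = 4*(9*(-72 - 8 + 1*729 + 81*1)) = 4*(9*(-72 - 8 + 729 + 81)) = 4*(9*730) = 4*6570 = 26280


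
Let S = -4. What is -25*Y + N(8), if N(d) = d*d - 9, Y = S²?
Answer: -345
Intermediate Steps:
Y = 16 (Y = (-4)² = 16)
N(d) = -9 + d² (N(d) = d² - 9 = -9 + d²)
-25*Y + N(8) = -25*16 + (-9 + 8²) = -400 + (-9 + 64) = -400 + 55 = -345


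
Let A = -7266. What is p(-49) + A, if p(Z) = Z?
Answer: -7315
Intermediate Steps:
p(-49) + A = -49 - 7266 = -7315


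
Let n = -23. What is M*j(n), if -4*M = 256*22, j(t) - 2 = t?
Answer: 29568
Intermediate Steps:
j(t) = 2 + t
M = -1408 (M = -64*22 = -¼*5632 = -1408)
M*j(n) = -1408*(2 - 23) = -1408*(-21) = 29568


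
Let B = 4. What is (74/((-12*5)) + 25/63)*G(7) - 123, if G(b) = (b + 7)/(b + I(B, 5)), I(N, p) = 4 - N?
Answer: -39272/315 ≈ -124.67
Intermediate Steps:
G(b) = (7 + b)/b (G(b) = (b + 7)/(b + (4 - 1*4)) = (7 + b)/(b + (4 - 4)) = (7 + b)/(b + 0) = (7 + b)/b)
(74/((-12*5)) + 25/63)*G(7) - 123 = (74/((-12*5)) + 25/63)*((7 + 7)/7) - 123 = (74/(-60) + 25*(1/63))*((⅐)*14) - 123 = (74*(-1/60) + 25/63)*2 - 123 = (-37/30 + 25/63)*2 - 123 = -527/630*2 - 123 = -527/315 - 123 = -39272/315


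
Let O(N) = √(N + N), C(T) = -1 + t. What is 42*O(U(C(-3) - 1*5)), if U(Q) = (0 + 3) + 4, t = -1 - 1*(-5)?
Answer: 42*√14 ≈ 157.15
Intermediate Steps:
t = 4 (t = -1 + 5 = 4)
C(T) = 3 (C(T) = -1 + 4 = 3)
U(Q) = 7 (U(Q) = 3 + 4 = 7)
O(N) = √2*√N (O(N) = √(2*N) = √2*√N)
42*O(U(C(-3) - 1*5)) = 42*(√2*√7) = 42*√14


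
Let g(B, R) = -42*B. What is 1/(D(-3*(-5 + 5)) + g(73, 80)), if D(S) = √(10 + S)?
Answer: -1533/4700173 - √10/9400346 ≈ -0.00032649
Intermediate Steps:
1/(D(-3*(-5 + 5)) + g(73, 80)) = 1/(√(10 - 3*(-5 + 5)) - 42*73) = 1/(√(10 - 3*0) - 3066) = 1/(√(10 + 0) - 3066) = 1/(√10 - 3066) = 1/(-3066 + √10)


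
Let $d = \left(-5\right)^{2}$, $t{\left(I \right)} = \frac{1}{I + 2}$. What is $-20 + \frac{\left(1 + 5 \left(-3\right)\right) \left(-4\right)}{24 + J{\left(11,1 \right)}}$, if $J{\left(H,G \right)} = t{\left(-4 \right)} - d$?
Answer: $- \frac{172}{3} \approx -57.333$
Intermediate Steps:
$t{\left(I \right)} = \frac{1}{2 + I}$
$d = 25$
$J{\left(H,G \right)} = - \frac{51}{2}$ ($J{\left(H,G \right)} = \frac{1}{2 - 4} - 25 = \frac{1}{-2} - 25 = - \frac{1}{2} - 25 = - \frac{51}{2}$)
$-20 + \frac{\left(1 + 5 \left(-3\right)\right) \left(-4\right)}{24 + J{\left(11,1 \right)}} = -20 + \frac{\left(1 + 5 \left(-3\right)\right) \left(-4\right)}{24 - \frac{51}{2}} = -20 + \frac{\left(1 - 15\right) \left(-4\right)}{- \frac{3}{2}} = -20 + \left(-14\right) \left(-4\right) \left(- \frac{2}{3}\right) = -20 + 56 \left(- \frac{2}{3}\right) = -20 - \frac{112}{3} = - \frac{172}{3}$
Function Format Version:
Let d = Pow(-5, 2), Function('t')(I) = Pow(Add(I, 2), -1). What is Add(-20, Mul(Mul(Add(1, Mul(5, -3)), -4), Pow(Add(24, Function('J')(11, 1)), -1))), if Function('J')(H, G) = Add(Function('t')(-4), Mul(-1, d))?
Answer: Rational(-172, 3) ≈ -57.333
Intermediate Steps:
Function('t')(I) = Pow(Add(2, I), -1)
d = 25
Function('J')(H, G) = Rational(-51, 2) (Function('J')(H, G) = Add(Pow(Add(2, -4), -1), Mul(-1, 25)) = Add(Pow(-2, -1), -25) = Add(Rational(-1, 2), -25) = Rational(-51, 2))
Add(-20, Mul(Mul(Add(1, Mul(5, -3)), -4), Pow(Add(24, Function('J')(11, 1)), -1))) = Add(-20, Mul(Mul(Add(1, Mul(5, -3)), -4), Pow(Add(24, Rational(-51, 2)), -1))) = Add(-20, Mul(Mul(Add(1, -15), -4), Pow(Rational(-3, 2), -1))) = Add(-20, Mul(Mul(-14, -4), Rational(-2, 3))) = Add(-20, Mul(56, Rational(-2, 3))) = Add(-20, Rational(-112, 3)) = Rational(-172, 3)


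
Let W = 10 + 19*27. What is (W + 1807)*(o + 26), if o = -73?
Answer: -109510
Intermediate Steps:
W = 523 (W = 10 + 513 = 523)
(W + 1807)*(o + 26) = (523 + 1807)*(-73 + 26) = 2330*(-47) = -109510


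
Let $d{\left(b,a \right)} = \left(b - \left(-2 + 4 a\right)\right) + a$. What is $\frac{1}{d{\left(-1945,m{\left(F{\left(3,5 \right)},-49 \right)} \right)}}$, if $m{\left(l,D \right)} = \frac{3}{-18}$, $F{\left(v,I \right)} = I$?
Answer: $- \frac{2}{3885} \approx -0.0005148$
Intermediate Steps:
$m{\left(l,D \right)} = - \frac{1}{6}$ ($m{\left(l,D \right)} = 3 \left(- \frac{1}{18}\right) = - \frac{1}{6}$)
$d{\left(b,a \right)} = 2 + b - 3 a$ ($d{\left(b,a \right)} = \left(2 + b - 4 a\right) + a = 2 + b - 3 a$)
$\frac{1}{d{\left(-1945,m{\left(F{\left(3,5 \right)},-49 \right)} \right)}} = \frac{1}{2 - 1945 - - \frac{1}{2}} = \frac{1}{2 - 1945 + \frac{1}{2}} = \frac{1}{- \frac{3885}{2}} = - \frac{2}{3885}$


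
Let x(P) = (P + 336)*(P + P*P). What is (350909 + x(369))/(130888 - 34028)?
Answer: 96604559/96860 ≈ 997.36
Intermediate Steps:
x(P) = (336 + P)*(P + P²)
(350909 + x(369))/(130888 - 34028) = (350909 + 369*(336 + 369² + 337*369))/(130888 - 34028) = (350909 + 369*(336 + 136161 + 124353))/96860 = (350909 + 369*260850)*(1/96860) = (350909 + 96253650)*(1/96860) = 96604559*(1/96860) = 96604559/96860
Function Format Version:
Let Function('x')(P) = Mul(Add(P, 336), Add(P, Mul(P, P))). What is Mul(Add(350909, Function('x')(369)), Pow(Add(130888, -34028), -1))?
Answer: Rational(96604559, 96860) ≈ 997.36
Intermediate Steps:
Function('x')(P) = Mul(Add(336, P), Add(P, Pow(P, 2)))
Mul(Add(350909, Function('x')(369)), Pow(Add(130888, -34028), -1)) = Mul(Add(350909, Mul(369, Add(336, Pow(369, 2), Mul(337, 369)))), Pow(Add(130888, -34028), -1)) = Mul(Add(350909, Mul(369, Add(336, 136161, 124353))), Pow(96860, -1)) = Mul(Add(350909, Mul(369, 260850)), Rational(1, 96860)) = Mul(Add(350909, 96253650), Rational(1, 96860)) = Mul(96604559, Rational(1, 96860)) = Rational(96604559, 96860)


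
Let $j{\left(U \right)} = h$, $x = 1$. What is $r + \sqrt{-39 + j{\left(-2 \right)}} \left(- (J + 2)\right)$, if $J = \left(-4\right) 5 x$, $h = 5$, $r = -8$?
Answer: $-8 + 18 i \sqrt{34} \approx -8.0 + 104.96 i$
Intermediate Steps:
$j{\left(U \right)} = 5$
$J = -20$ ($J = \left(-4\right) 5 \cdot 1 = \left(-20\right) 1 = -20$)
$r + \sqrt{-39 + j{\left(-2 \right)}} \left(- (J + 2)\right) = -8 + \sqrt{-39 + 5} \left(- (-20 + 2)\right) = -8 + \sqrt{-34} \left(\left(-1\right) \left(-18\right)\right) = -8 + i \sqrt{34} \cdot 18 = -8 + 18 i \sqrt{34}$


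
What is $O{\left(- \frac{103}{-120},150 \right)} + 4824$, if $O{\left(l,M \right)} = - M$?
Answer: $4674$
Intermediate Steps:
$O{\left(- \frac{103}{-120},150 \right)} + 4824 = \left(-1\right) 150 + 4824 = -150 + 4824 = 4674$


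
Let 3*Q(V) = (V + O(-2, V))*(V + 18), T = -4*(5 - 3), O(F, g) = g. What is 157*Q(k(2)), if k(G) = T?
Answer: -25120/3 ≈ -8373.3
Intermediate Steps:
T = -8 (T = -4*2 = -8)
k(G) = -8
Q(V) = 2*V*(18 + V)/3 (Q(V) = ((V + V)*(V + 18))/3 = ((2*V)*(18 + V))/3 = (2*V*(18 + V))/3 = 2*V*(18 + V)/3)
157*Q(k(2)) = 157*((⅔)*(-8)*(18 - 8)) = 157*((⅔)*(-8)*10) = 157*(-160/3) = -25120/3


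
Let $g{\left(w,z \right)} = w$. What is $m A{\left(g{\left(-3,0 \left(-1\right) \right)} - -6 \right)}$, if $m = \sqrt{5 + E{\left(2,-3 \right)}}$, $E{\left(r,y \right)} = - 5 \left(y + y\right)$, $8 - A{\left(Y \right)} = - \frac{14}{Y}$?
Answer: $\frac{38 \sqrt{35}}{3} \approx 74.937$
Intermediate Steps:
$A{\left(Y \right)} = 8 + \frac{14}{Y}$ ($A{\left(Y \right)} = 8 - - \frac{14}{Y} = 8 + \frac{14}{Y}$)
$E{\left(r,y \right)} = - 10 y$ ($E{\left(r,y \right)} = - 5 \cdot 2 y = - 10 y$)
$m = \sqrt{35}$ ($m = \sqrt{5 - -30} = \sqrt{5 + 30} = \sqrt{35} \approx 5.9161$)
$m A{\left(g{\left(-3,0 \left(-1\right) \right)} - -6 \right)} = \sqrt{35} \left(8 + \frac{14}{-3 - -6}\right) = \sqrt{35} \left(8 + \frac{14}{-3 + 6}\right) = \sqrt{35} \left(8 + \frac{14}{3}\right) = \sqrt{35} \cdot \frac{38}{3} = \frac{38 \sqrt{35}}{3}$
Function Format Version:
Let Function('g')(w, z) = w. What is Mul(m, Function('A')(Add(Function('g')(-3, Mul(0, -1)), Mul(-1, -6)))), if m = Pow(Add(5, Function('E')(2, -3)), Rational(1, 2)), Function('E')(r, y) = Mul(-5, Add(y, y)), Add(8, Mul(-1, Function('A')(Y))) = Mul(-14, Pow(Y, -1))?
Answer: Mul(Rational(38, 3), Pow(35, Rational(1, 2))) ≈ 74.937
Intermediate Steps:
Function('A')(Y) = Add(8, Mul(14, Pow(Y, -1))) (Function('A')(Y) = Add(8, Mul(-1, Mul(-14, Pow(Y, -1)))) = Add(8, Mul(14, Pow(Y, -1))))
Function('E')(r, y) = Mul(-10, y) (Function('E')(r, y) = Mul(-5, Mul(2, y)) = Mul(-10, y))
m = Pow(35, Rational(1, 2)) (m = Pow(Add(5, Mul(-10, -3)), Rational(1, 2)) = Pow(Add(5, 30), Rational(1, 2)) = Pow(35, Rational(1, 2)) ≈ 5.9161)
Mul(m, Function('A')(Add(Function('g')(-3, Mul(0, -1)), Mul(-1, -6)))) = Mul(Pow(35, Rational(1, 2)), Add(8, Mul(14, Pow(Add(-3, Mul(-1, -6)), -1)))) = Mul(Pow(35, Rational(1, 2)), Add(8, Mul(14, Pow(Add(-3, 6), -1)))) = Mul(Pow(35, Rational(1, 2)), Add(8, Mul(14, Pow(3, -1)))) = Mul(Pow(35, Rational(1, 2)), Add(8, Mul(14, Rational(1, 3)))) = Mul(Pow(35, Rational(1, 2)), Add(8, Rational(14, 3))) = Mul(Pow(35, Rational(1, 2)), Rational(38, 3)) = Mul(Rational(38, 3), Pow(35, Rational(1, 2)))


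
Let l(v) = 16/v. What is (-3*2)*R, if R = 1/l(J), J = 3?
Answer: -9/8 ≈ -1.1250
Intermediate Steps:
R = 3/16 (R = 1/(16/3) = 3/16 ≈ 0.18750)
(-3*2)*R = -3*2*(3/16) = -6*3/16 = -9/8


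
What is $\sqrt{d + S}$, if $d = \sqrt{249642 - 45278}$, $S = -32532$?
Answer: $\sqrt{-32532 + 2 \sqrt{51091}} \approx 179.11 i$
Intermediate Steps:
$d = 2 \sqrt{51091}$ ($d = \sqrt{204364} = 2 \sqrt{51091} \approx 452.07$)
$\sqrt{d + S} = \sqrt{2 \sqrt{51091} - 32532} = \sqrt{-32532 + 2 \sqrt{51091}}$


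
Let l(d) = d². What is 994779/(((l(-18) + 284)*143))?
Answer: 994779/86944 ≈ 11.442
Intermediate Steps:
994779/(((l(-18) + 284)*143)) = 994779/((((-18)² + 284)*143)) = 994779/(((324 + 284)*143)) = 994779/((608*143)) = 994779/86944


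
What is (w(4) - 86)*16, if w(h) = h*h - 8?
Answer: -1248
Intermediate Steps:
w(h) = -8 + h² (w(h) = h² - 8 = -8 + h²)
(w(4) - 86)*16 = ((-8 + 4²) - 86)*16 = ((-8 + 16) - 86)*16 = (8 - 86)*16 = -78*16 = -1248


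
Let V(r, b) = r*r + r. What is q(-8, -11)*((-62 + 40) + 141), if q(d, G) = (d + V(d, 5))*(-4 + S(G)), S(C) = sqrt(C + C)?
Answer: -22848 + 5712*I*sqrt(22) ≈ -22848.0 + 26792.0*I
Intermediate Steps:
S(C) = sqrt(2)*sqrt(C) (S(C) = sqrt(2*C) = sqrt(2)*sqrt(C))
V(r, b) = r + r**2 (V(r, b) = r**2 + r = r + r**2)
q(d, G) = (-4 + sqrt(2)*sqrt(G))*(d + d*(1 + d)) (q(d, G) = (d + d*(1 + d))*(-4 + sqrt(2)*sqrt(G)) = (-4 + sqrt(2)*sqrt(G))*(d + d*(1 + d)))
q(-8, -11)*((-62 + 40) + 141) = (-8*(-8 - 4*(-8) + sqrt(2)*sqrt(-11) + sqrt(2)*sqrt(-11)*(1 - 8)))*((-62 + 40) + 141) = (-8*(-8 + 32 + sqrt(2)*(I*sqrt(11)) + sqrt(2)*(I*sqrt(11))*(-7)))*(-22 + 141) = -8*(-8 + 32 + I*sqrt(22) - 7*I*sqrt(22))*119 = -8*(24 - 6*I*sqrt(22))*119 = (-192 + 48*I*sqrt(22))*119 = -22848 + 5712*I*sqrt(22)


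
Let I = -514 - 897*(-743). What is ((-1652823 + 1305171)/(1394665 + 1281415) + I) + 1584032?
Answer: 1505287553867/669020 ≈ 2.2500e+6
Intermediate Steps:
I = 665957 (I = -514 + 666471 = 665957)
((-1652823 + 1305171)/(1394665 + 1281415) + I) + 1584032 = ((-1652823 + 1305171)/(1394665 + 1281415) + 665957) + 1584032 = (-347652/2676080 + 665957) + 1584032 = (-347652*1/2676080 + 665957) + 1584032 = (-86913/669020 + 665957) + 1584032 = 445538465227/669020 + 1584032 = 1505287553867/669020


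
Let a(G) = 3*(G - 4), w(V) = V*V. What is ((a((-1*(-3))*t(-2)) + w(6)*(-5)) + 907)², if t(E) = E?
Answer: 485809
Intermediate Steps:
w(V) = V²
a(G) = -12 + 3*G (a(G) = 3*(-4 + G) = -12 + 3*G)
((a((-1*(-3))*t(-2)) + w(6)*(-5)) + 907)² = (((-12 + 3*(-1*(-3)*(-2))) + 6²*(-5)) + 907)² = (((-12 + 3*(3*(-2))) + 36*(-5)) + 907)² = (((-12 + 3*(-6)) - 180) + 907)² = (((-12 - 18) - 180) + 907)² = ((-30 - 180) + 907)² = (-210 + 907)² = 697² = 485809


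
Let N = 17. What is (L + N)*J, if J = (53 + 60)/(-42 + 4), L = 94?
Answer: -12543/38 ≈ -330.08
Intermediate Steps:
J = -113/38 (J = 113/(-38) = 113*(-1/38) = -113/38 ≈ -2.9737)
(L + N)*J = (94 + 17)*(-113/38) = 111*(-113/38) = -12543/38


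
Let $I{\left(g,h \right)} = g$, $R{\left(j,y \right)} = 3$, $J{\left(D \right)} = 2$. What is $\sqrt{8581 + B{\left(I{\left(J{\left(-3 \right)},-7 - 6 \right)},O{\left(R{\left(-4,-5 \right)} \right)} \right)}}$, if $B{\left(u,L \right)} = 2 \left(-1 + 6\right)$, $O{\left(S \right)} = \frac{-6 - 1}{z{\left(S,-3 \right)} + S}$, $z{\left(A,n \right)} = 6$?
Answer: $11 \sqrt{71} \approx 92.688$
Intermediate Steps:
$O{\left(S \right)} = - \frac{7}{6 + S}$ ($O{\left(S \right)} = \frac{-6 - 1}{6 + S} = - \frac{7}{6 + S}$)
$B{\left(u,L \right)} = 10$ ($B{\left(u,L \right)} = 2 \cdot 5 = 10$)
$\sqrt{8581 + B{\left(I{\left(J{\left(-3 \right)},-7 - 6 \right)},O{\left(R{\left(-4,-5 \right)} \right)} \right)}} = \sqrt{8581 + 10} = \sqrt{8591} = 11 \sqrt{71}$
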